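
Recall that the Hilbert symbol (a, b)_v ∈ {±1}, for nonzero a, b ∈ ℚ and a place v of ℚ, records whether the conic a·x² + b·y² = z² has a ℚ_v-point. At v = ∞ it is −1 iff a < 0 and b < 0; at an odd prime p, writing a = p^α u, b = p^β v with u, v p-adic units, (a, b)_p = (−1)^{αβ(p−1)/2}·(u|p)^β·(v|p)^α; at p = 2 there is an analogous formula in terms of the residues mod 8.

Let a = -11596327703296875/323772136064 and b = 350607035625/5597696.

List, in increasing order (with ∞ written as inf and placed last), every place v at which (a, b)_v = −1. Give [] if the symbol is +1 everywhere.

[2, 3]

Mod squares: a ≡ -286, b ≡ 858. Check v ∈ {∞, 2, 3, 5, 7, 11, 13, 19, 29, 31, 37}.
v=29: a=29^-2·(≡20), b=29^-2·(≡10) mod 29; (20|29)=+1, (10|29)=-1; (−1)^{-2·-2·14}·(+1)^-2·(-1)^-2 = +1.
v=37: a=37^-2·(≡12), b=37^0·(≡21) mod 37; (12|37)=+1, (21|37)=+1; (−1)^{-2·0·18}·(+1)^0·(+1)^-2 = +1.
v=2: v_2(a)=-7, v_2(b)=-9; units ≡ 1, 5 (mod 8); ε·ε+αω+βω = 0·0+-7·1+-9·0 ≡ 1  ⇒  (a,b)_2 = -1.
v=13: a=13^-3·(≡12), b=13^-1·(≡9) mod 13; (12|13)=+1, (9|13)=+1; (−1)^{-3·-1·6}·(+1)^-1·(+1)^-3 = +1.
v=31: a=31^2·(≡24), b=31^2·(≡24) mod 31; (24|31)=-1, (24|31)=-1; (−1)^{2·2·15}·(-1)^2·(-1)^2 = +1.
v=11: a=11^1·(≡6), b=11^1·(≡4) mod 11; (6|11)=-1, (4|11)=+1; (−1)^{1·1·5}·(-1)^1·(+1)^1 = +1.
v=∞: -286 < 0 and 858 > 0  ⇒  (a,b)_∞ = +1.
v=3: a=3^4·(≡2), b=3^1·(≡1) mod 3; (2|3)=-1, (1|3)=+1; (−1)^{4·1·1}·(-1)^1·(+1)^4 = -1.
v=19: a=19^2·(≡13), b=19^2·(≡15) mod 19; (13|19)=-1, (15|19)=-1; (−1)^{2·2·9}·(-1)^2·(-1)^2 = +1.
v=5: a=5^6·(≡1), b=5^4·(≡2) mod 5; (1|5)=+1, (2|5)=-1; (−1)^{6·4·2}·(+1)^4·(-1)^6 = +1.
v=7: a=7^4·(≡2), b=7^2·(≡4) mod 7; (2|7)=+1, (4|7)=+1; (−1)^{4·2·3}·(+1)^2·(+1)^4 = +1.
Ram(-286, 858) = {2, 3}; no ℚ_2-point on the conic.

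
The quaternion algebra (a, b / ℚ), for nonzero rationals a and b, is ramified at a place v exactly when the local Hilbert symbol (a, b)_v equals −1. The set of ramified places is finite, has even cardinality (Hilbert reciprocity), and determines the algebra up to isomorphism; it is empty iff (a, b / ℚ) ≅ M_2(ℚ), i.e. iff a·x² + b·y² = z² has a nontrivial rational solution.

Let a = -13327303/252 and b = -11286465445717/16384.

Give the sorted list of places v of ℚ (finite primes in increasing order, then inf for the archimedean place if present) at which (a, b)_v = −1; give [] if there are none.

[2, 7, 11, 17, 37, inf]

Mod squares: a ≡ -771001, b ≡ -28527037. Check v ∈ {∞, 2, 3, 7, 11, 17, 19, 31, 37}.
v=37: a=37^0·(≡2), b=37^3·(≡5) mod 37; (2|37)=-1, (5|37)=-1; (−1)^{0·3·18}·(-1)^3·(-1)^0 = -1.
v=17: a=17^1·(≡7), b=17^3·(≡1) mod 17; (7|17)=-1, (1|17)=+1; (−1)^{1·3·8}·(-1)^3·(+1)^1 = -1.
v=11: a=11^3·(≡3), b=11^1·(≡1) mod 11; (3|11)=+1, (1|11)=+1; (−1)^{3·1·5}·(+1)^1·(+1)^3 = -1.
v=31: a=31^1·(≡22), b=31^1·(≡25) mod 31; (22|31)=-1, (25|31)=+1; (−1)^{1·1·15}·(-1)^1·(+1)^1 = +1.
v=3: a=3^-2·(≡2), b=3^0·(≡2) mod 3; (2|3)=-1, (2|3)=-1; (−1)^{-2·0·1}·(-1)^0·(-1)^-2 = +1.
v=7: a=7^-1·(≡4), b=7^1·(≡1) mod 7; (4|7)=+1, (1|7)=+1; (−1)^{-1·1·3}·(+1)^1·(+1)^-1 = -1.
v=19: a=19^1·(≡1), b=19^1·(≡3) mod 19; (1|19)=+1, (3|19)=-1; (−1)^{1·1·9}·(+1)^1·(-1)^1 = +1.
v=∞: -771001 < 0 and -28527037 < 0  ⇒  (a,b)_∞ = -1.
v=2: v_2(a)=-2, v_2(b)=-14; units ≡ 7, 3 (mod 8); ε·ε+αω+βω = 1·1+-2·1+-14·0 ≡ 1  ⇒  (a,b)_2 = -1.
Ram(-771001, -28527037) = {2, 7, 11, 17, 37, ∞}; no ℚ_2-point on the conic.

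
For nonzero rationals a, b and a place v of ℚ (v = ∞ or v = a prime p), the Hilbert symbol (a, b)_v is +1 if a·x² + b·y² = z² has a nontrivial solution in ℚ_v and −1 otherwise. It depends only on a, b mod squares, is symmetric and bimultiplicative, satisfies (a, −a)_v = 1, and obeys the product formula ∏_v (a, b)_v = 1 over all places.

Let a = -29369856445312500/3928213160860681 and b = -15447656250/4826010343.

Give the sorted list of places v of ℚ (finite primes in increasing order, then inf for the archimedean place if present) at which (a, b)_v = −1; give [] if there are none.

(a, b) ≡ (-13, -182) mod (ℚ^×)²; places V = {2, 3, 5, 7, 11, 13, 31, ∞}.
(a,b)_7: α=-4, u≡4; β=-3, v≡2 (mod 7); (4|7)=+1, (2|7)=+1; sign (−1)^0·+1^-3·+1^-4 = +1.
(a,b)_2: α=2, β=1; u≡3, v≡5 (mod 8); ε(u)ε(v)=1·0, αω(v)=2·1, βω(u)=1·1; sum ≡ 1  ⇒  -1.
(a,b)_5: α=12, u≡3; β=8, v≡3 (mod 5); (3|5)=-1, (3|5)=-1; sign (−1)^0·-1^8·-1^12 = +1.
(a,b)_11: α=-6, u≡1; β=-4, v≡5 (mod 11); (1|11)=+1, (5|11)=+1; sign (−1)^0·+1^-4·+1^-6 = +1.
(a,b)_3: α=4, u≡2; β=2, v≡1 (mod 3); (2|3)=-1, (1|3)=+1; sign (−1)^0·-1^2·+1^4 = +1.
(a,b)_31: α=-4, u≡14; β=-2, v≡7 (mod 31); (14|31)=+1, (7|31)=+1; sign (−1)^0·+1^-2·+1^-4 = +1.
(a,b)_13: α=5, u≡10; β=3, v≡9 (mod 13); (10|13)=+1, (9|13)=+1; sign (−1)^0·+1^3·+1^5 = +1.
(a,b)_∞: sgn(-13)=−, sgn(-182)=−, so -1.
|Ram(-13, -182)| = 2, even; anisotropic at {2, ∞}.

[2, inf]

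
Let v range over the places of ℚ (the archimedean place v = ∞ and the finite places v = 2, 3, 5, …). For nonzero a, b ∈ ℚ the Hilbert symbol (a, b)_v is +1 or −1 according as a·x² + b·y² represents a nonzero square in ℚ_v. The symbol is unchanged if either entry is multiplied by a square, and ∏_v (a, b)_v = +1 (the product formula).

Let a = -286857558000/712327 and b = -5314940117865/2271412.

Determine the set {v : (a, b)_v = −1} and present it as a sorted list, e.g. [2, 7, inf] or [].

Mod squares: a ≡ -1785, b ≡ -23205. Check v ∈ {∞, 2, 3, 5, 7, 11, 13, 17, 19, 29, 43, 47}.
v=7: a=7^-1·(≡4), b=7^1·(≡3) mod 7; (4|7)=+1, (3|7)=-1; (−1)^{-1·1·3}·(+1)^1·(-1)^-1 = +1.
v=43: a=43^2·(≡41), b=43^2·(≡25) mod 43; (41|43)=+1, (25|43)=+1; (−1)^{2·2·21}·(+1)^2·(+1)^2 = +1.
v=2: v_2(a)=4, v_2(b)=-2; units ≡ 7, 3 (mod 8); ε·ε+αω+βω = 1·1+4·1+-2·0 ≡ 1  ⇒  (a,b)_2 = -1.
v=3: a=3^3·(≡2), b=3^7·(≡2) mod 3; (2|3)=-1, (2|3)=-1; (−1)^{3·7·1}·(-1)^7·(-1)^3 = -1.
v=11: a=11^-2·(≡10), b=11^-2·(≡3) mod 11; (10|11)=-1, (3|11)=+1; (−1)^{-2·-2·5}·(-1)^-2·(+1)^-2 = +1.
v=∞: -1785 < 0 and -23205 < 0  ⇒  (a,b)_∞ = -1.
v=19: a=19^0·(≡5), b=19^-2·(≡13) mod 19; (5|19)=+1, (13|19)=-1; (−1)^{0·-2·9}·(+1)^-2·(-1)^0 = +1.
v=17: a=17^1·(≡7), b=17^1·(≡3) mod 17; (7|17)=-1, (3|17)=-1; (−1)^{1·1·8}·(-1)^1·(-1)^1 = +1.
v=29: a=29^-2·(≡24), b=29^0·(≡24) mod 29; (24|29)=+1, (24|29)=+1; (−1)^{-2·0·14}·(+1)^0·(+1)^-2 = +1.
v=13: a=13^2·(≡10), b=13^-1·(≡3) mod 13; (10|13)=+1, (3|13)=+1; (−1)^{2·-1·6}·(+1)^-1·(+1)^2 = +1.
v=5: a=5^3·(≡3), b=5^1·(≡1) mod 5; (3|5)=-1, (1|5)=+1; (−1)^{3·1·2}·(-1)^1·(+1)^3 = -1.
v=47: a=47^0·(≡27), b=47^2·(≡45) mod 47; (27|47)=+1, (45|47)=-1; (−1)^{0·2·23}·(+1)^2·(-1)^0 = +1.
(-1785, -23205 / ℚ) ramifies at {2, 3, 5, ∞}: a division algebra.

[2, 3, 5, inf]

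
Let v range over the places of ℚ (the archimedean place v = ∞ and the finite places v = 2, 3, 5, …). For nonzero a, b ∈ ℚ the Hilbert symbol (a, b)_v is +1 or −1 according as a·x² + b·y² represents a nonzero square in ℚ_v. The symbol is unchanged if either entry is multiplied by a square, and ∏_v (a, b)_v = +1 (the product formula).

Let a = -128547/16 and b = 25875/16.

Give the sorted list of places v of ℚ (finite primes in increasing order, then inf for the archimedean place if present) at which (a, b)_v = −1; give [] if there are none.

(a, b) ≡ (-3, 115) mod (ℚ^×)²; places V = {2, 3, 5, 23, ∞}.
(a,b)_2: α=-4, β=-4; u≡5, v≡3 (mod 8); ε(u)ε(v)=0·1, αω(v)=-4·1, βω(u)=-4·1; sum ≡ 0  ⇒  +1.
(a,b)_3: α=5, u≡2; β=2, v≡1 (mod 3); (2|3)=-1, (1|3)=+1; sign (−1)^0·-1^2·+1^5 = +1.
(a,b)_∞: sgn(-3)=−, sgn(115)=+, so +1.
(a,b)_5: α=0, u≡3; β=3, v≡2 (mod 5); (3|5)=-1, (2|5)=-1; sign (−1)^0·-1^3·-1^0 = -1.
(a,b)_23: α=2, u≡15; β=1, v≡20 (mod 23); (15|23)=-1, (20|23)=-1; sign (−1)^0·-1^1·-1^2 = -1.
|Ram(-3, 115)| = 2, even; anisotropic at {5, 23}.

[5, 23]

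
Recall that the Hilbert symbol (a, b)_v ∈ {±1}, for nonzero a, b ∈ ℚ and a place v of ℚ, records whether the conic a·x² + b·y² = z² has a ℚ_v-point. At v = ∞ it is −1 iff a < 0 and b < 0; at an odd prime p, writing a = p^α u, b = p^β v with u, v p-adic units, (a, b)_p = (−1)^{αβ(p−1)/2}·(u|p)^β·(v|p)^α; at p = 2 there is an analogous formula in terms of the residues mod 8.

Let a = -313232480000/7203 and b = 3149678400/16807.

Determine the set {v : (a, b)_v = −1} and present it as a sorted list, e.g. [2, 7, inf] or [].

[2, 7, 11, 17]

(a, b) ≡ (-16269, 113883) mod (ℚ^×)²; places V = {2, 3, 5, 7, 11, 17, 19, 29, ∞}.
(a,b)_19: α=2, u≡15; β=0, v≡11 (mod 19); (15|19)=-1, (11|19)=+1; sign (−1)^0·-1^0·+1^2 = +1.
(a,b)_∞: sgn(-16269)=−, sgn(113883)=+, so +1.
(a,b)_17: α=1, u≡6; β=1, v≡8 (mod 17); (6|17)=-1, (8|17)=+1; sign (−1)^0·-1^1·+1^1 = -1.
(a,b)_7: α=-4, u≡5; β=-5, v≡1 (mod 7); (5|7)=-1, (1|7)=+1; sign (−1)^0·-1^-5·+1^-4 = -1.
(a,b)_5: α=4, u≡4; β=2, v≡3 (mod 5); (4|5)=+1, (3|5)=-1; sign (−1)^0·+1^2·-1^4 = +1.
(a,b)_2: α=8, β=6; u≡3, v≡3 (mod 8); ε(u)ε(v)=1·1, αω(v)=8·1, βω(u)=6·1; sum ≡ 1  ⇒  -1.
(a,b)_11: α=1, u≡10; β=3, v≡8 (mod 11); (10|11)=-1, (8|11)=-1; sign (−1)^1·-1^3·-1^1 = -1.
(a,b)_3: α=-1, u≡1; β=1, v≡2 (mod 3); (1|3)=+1, (2|3)=-1; sign (−1)^1·+1^1·-1^-1 = +1.
(a,b)_29: α=1, u≡19; β=1, v≡12 (mod 29); (19|29)=-1, (12|29)=-1; sign (−1)^0·-1^1·-1^1 = +1.
Ram(-16269, 113883) = {2, 7, 11, 17}; no ℚ_2-point on the conic.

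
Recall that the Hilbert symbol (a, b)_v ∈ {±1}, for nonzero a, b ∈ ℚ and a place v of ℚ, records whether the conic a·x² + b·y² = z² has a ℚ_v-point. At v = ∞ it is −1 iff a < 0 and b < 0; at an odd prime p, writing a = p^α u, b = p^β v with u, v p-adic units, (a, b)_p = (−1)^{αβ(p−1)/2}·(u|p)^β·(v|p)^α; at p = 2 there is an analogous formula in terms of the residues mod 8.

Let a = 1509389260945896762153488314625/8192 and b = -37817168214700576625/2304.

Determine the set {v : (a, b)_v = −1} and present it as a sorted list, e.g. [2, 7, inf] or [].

[5, 7, 29, 31]

Mod squares: a ≡ 31570, b ≡ -1290065. Check v ∈ {∞, 2, 3, 5, 7, 11, 29, 31, 41}.
v=5: a=5^3·(≡1), b=5^3·(≡3) mod 5; (1|5)=+1, (3|5)=-1; (−1)^{3·3·2}·(+1)^3·(-1)^3 = -1.
v=2: v_2(a)=-13, v_2(b)=-8; units ≡ 1, 7 (mod 8); ε·ε+αω+βω = 0·1+-13·0+-8·0 ≡ 0  ⇒  (a,b)_2 = +1.
v=41: a=41^5·(≡20), b=41^3·(≡1) mod 41; (20|41)=+1, (1|41)=+1; (−1)^{5·3·20}·(+1)^3·(+1)^5 = +1.
v=7: a=7^13·(≡1), b=7^9·(≡1) mod 7; (1|7)=+1, (1|7)=+1; (−1)^{13·9·3}·(+1)^9·(+1)^13 = -1.
v=31: a=31^2·(≡21), b=31^1·(≡5) mod 31; (21|31)=-1, (5|31)=+1; (−1)^{2·1·15}·(-1)^1·(+1)^2 = -1.
v=∞: 31570 > 0 and -1290065 < 0  ⇒  (a,b)_∞ = +1.
v=3: a=3^0·(≡1), b=3^-2·(≡1) mod 3; (1|3)=+1, (1|3)=+1; (−1)^{0·-2·1}·(+1)^-2·(+1)^0 = +1.
v=11: a=11^3·(≡2), b=11^2·(≡3) mod 11; (2|11)=-1, (3|11)=+1; (−1)^{3·2·5}·(-1)^2·(+1)^3 = +1.
v=29: a=29^2·(≡14), b=29^1·(≡13) mod 29; (14|29)=-1, (13|29)=+1; (−1)^{2·1·14}·(-1)^1·(+1)^2 = -1.
|Ram(31570, -1290065)| = 4, even; anisotropic at {5, 7, 29, 31}.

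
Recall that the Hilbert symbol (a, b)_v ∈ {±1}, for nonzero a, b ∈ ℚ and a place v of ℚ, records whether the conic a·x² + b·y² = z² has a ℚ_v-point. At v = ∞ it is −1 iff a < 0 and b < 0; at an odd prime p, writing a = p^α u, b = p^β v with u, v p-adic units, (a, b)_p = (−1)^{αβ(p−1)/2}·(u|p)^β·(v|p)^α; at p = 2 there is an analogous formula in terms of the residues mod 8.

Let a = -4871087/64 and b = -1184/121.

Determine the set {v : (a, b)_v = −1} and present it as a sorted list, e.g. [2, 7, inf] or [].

[19, inf]

Mod squares: a ≡ -28823, b ≡ -74. Check v ∈ {∞, 2, 11, 13, 19, 37, 41}.
v=19: a=19^1·(≡10), b=19^0·(≡10) mod 19; (10|19)=-1, (10|19)=-1; (−1)^{1·0·9}·(-1)^0·(-1)^1 = -1.
v=2: v_2(a)=-6, v_2(b)=5; units ≡ 1, 3 (mod 8); ε·ε+αω+βω = 0·1+-6·1+5·0 ≡ 0  ⇒  (a,b)_2 = +1.
v=∞: -28823 < 0 and -74 < 0  ⇒  (a,b)_∞ = -1.
v=37: a=37^1·(≡19), b=37^1·(≡19) mod 37; (19|37)=-1, (19|37)=-1; (−1)^{1·1·18}·(-1)^1·(-1)^1 = +1.
v=13: a=13^2·(≡2), b=13^0·(≡3) mod 13; (2|13)=-1, (3|13)=+1; (−1)^{2·0·6}·(-1)^0·(+1)^2 = +1.
v=11: a=11^0·(≡6), b=11^-2·(≡4) mod 11; (6|11)=-1, (4|11)=+1; (−1)^{0·-2·5}·(-1)^-2·(+1)^0 = +1.
v=41: a=41^1·(≡29), b=41^0·(≡18) mod 41; (29|41)=-1, (18|41)=+1; (−1)^{1·0·20}·(-1)^0·(+1)^1 = +1.
(-28823, -74 / ℚ) ramifies at {19, ∞}: a division algebra.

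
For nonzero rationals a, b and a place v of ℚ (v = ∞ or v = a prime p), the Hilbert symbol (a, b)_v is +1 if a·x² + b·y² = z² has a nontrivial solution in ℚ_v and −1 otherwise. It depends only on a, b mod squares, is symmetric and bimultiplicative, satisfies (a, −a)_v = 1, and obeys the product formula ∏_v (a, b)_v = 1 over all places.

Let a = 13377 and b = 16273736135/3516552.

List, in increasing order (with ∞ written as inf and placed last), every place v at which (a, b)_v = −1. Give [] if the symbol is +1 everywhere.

[5, 7, 23, 29]

Mod squares: a ≡ 273, b ≡ 6670. Check v ∈ {∞, 2, 3, 5, 7, 13, 17, 23, 29, 47}.
v=2: v_2(a)=0, v_2(b)=-3; units ≡ 1, 7 (mod 8); ε·ε+αω+βω = 0·1+0·0+-3·0 ≡ 0  ⇒  (a,b)_2 = +1.
v=29: a=29^0·(≡8), b=29^1·(≡10) mod 29; (8|29)=-1, (10|29)=-1; (−1)^{0·1·14}·(-1)^1·(-1)^0 = -1.
v=17: a=17^0·(≡15), b=17^-2·(≡12) mod 17; (15|17)=+1, (12|17)=-1; (−1)^{0·-2·8}·(+1)^-2·(-1)^0 = +1.
v=47: a=47^0·(≡29), b=47^4·(≡39) mod 47; (29|47)=-1, (39|47)=-1; (−1)^{0·4·23}·(-1)^4·(-1)^0 = +1.
v=23: a=23^0·(≡14), b=23^1·(≡20) mod 23; (14|23)=-1, (20|23)=-1; (−1)^{0·1·11}·(-1)^1·(-1)^0 = -1.
v=5: a=5^0·(≡2), b=5^1·(≡1) mod 5; (2|5)=-1, (1|5)=+1; (−1)^{0·1·2}·(-1)^1·(+1)^0 = -1.
v=7: a=7^3·(≡4), b=7^0·(≡5) mod 7; (4|7)=+1, (5|7)=-1; (−1)^{3·0·3}·(+1)^0·(-1)^3 = -1.
v=13: a=13^1·(≡2), b=13^-2·(≡9) mod 13; (2|13)=-1, (9|13)=+1; (−1)^{1·-2·6}·(-1)^-2·(+1)^1 = +1.
v=3: a=3^1·(≡1), b=3^-2·(≡1) mod 3; (1|3)=+1, (1|3)=+1; (−1)^{1·-2·1}·(+1)^-2·(+1)^1 = +1.
v=∞: 273 > 0 and 6670 > 0  ⇒  (a,b)_∞ = +1.
|Ram(273, 6670)| = 4, even; anisotropic at {5, 7, 23, 29}.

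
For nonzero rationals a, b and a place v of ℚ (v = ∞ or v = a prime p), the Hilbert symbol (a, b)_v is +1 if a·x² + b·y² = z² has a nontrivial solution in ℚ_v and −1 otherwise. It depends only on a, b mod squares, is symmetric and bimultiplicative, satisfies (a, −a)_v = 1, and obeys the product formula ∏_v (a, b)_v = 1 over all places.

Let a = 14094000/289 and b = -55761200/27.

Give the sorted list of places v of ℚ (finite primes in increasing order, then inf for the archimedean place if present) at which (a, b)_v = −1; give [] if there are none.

[2, 3, 11, 23]

Mod squares: a ≡ 435, b ≡ -418209. Check v ∈ {∞, 2, 3, 5, 11, 17, 19, 23, 29}.
v=23: a=23^0·(≡17), b=23^1·(≡19) mod 23; (17|23)=-1, (19|23)=-1; (−1)^{0·1·11}·(-1)^1·(-1)^0 = -1.
v=3: a=3^5·(≡1), b=3^-3·(≡1) mod 3; (1|3)=+1, (1|3)=+1; (−1)^{5·-3·1}·(+1)^-3·(+1)^5 = -1.
v=∞: 435 > 0 and -418209 < 0  ⇒  (a,b)_∞ = +1.
v=29: a=29^1·(≡11), b=29^1·(≡21) mod 29; (11|29)=-1, (21|29)=-1; (−1)^{1·1·14}·(-1)^1·(-1)^1 = +1.
v=5: a=5^3·(≡3), b=5^2·(≡1) mod 5; (3|5)=-1, (1|5)=+1; (−1)^{3·2·2}·(-1)^2·(+1)^3 = +1.
v=2: v_2(a)=4, v_2(b)=4; units ≡ 3, 7 (mod 8); ε·ε+αω+βω = 1·1+4·0+4·1 ≡ 1  ⇒  (a,b)_2 = -1.
v=11: a=11^0·(≡10), b=11^1·(≡8) mod 11; (10|11)=-1, (8|11)=-1; (−1)^{0·1·5}·(-1)^1·(-1)^0 = -1.
v=17: a=17^-2·(≡14), b=17^0·(≡16) mod 17; (14|17)=-1, (16|17)=+1; (−1)^{-2·0·8}·(-1)^0·(+1)^-2 = +1.
v=19: a=19^0·(≡7), b=19^1·(≡2) mod 19; (7|19)=+1, (2|19)=-1; (−1)^{0·1·9}·(+1)^1·(-1)^0 = +1.
Ram(435, -418209) = {2, 3, 11, 23}; no ℚ_2-point on the conic.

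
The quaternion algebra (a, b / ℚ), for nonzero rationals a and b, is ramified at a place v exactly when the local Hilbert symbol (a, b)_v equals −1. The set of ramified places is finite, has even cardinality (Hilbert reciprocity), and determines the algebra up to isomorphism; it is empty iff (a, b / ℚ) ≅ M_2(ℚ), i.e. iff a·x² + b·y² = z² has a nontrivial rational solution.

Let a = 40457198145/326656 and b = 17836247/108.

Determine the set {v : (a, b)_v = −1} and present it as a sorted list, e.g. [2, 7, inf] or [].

Mod squares: a ≡ 110055, b ≡ 442221. Check v ∈ {∞, 2, 3, 5, 7, 11, 13, 17, 23, 29}.
v=∞: 110055 > 0 and 442221 > 0  ⇒  (a,b)_∞ = +1.
v=13: a=13^2·(≡4), b=13^1·(≡3) mod 13; (4|13)=+1, (3|13)=+1; (−1)^{2·1·6}·(+1)^1·(+1)^2 = +1.
v=29: a=29^-1·(≡22), b=29^1·(≡24) mod 29; (22|29)=+1, (24|29)=+1; (−1)^{-1·1·14}·(+1)^1·(+1)^-1 = +1.
v=7: a=7^4·(≡4), b=7^0·(≡3) mod 7; (4|7)=+1, (3|7)=-1; (−1)^{4·0·3}·(+1)^0·(-1)^4 = +1.
v=2: v_2(a)=-10, v_2(b)=-2; units ≡ 7, 5 (mod 8); ε·ε+αω+βω = 1·0+-10·1+-2·0 ≡ 0  ⇒  (a,b)_2 = +1.
v=17: a=17^2·(≡14), b=17^1·(≡6) mod 17; (14|17)=-1, (6|17)=-1; (−1)^{2·1·8}·(-1)^1·(-1)^2 = -1.
v=11: a=11^-1·(≡8), b=11^2·(≡2) mod 11; (8|11)=-1, (2|11)=-1; (−1)^{-1·2·5}·(-1)^2·(-1)^-1 = -1.
v=5: a=5^1·(≡4), b=5^0·(≡4) mod 5; (4|5)=+1, (4|5)=+1; (−1)^{1·0·2}·(+1)^0·(+1)^1 = +1.
v=3: a=3^1·(≡1), b=3^-3·(≡2) mod 3; (1|3)=+1, (2|3)=-1; (−1)^{1·-3·1}·(+1)^-3·(-1)^1 = +1.
v=23: a=23^1·(≡1), b=23^1·(≡20) mod 23; (1|23)=+1, (20|23)=-1; (−1)^{1·1·11}·(+1)^1·(-1)^1 = +1.
Ram(110055, 442221) = {11, 17}; no ℚ_11-point on the conic.

[11, 17]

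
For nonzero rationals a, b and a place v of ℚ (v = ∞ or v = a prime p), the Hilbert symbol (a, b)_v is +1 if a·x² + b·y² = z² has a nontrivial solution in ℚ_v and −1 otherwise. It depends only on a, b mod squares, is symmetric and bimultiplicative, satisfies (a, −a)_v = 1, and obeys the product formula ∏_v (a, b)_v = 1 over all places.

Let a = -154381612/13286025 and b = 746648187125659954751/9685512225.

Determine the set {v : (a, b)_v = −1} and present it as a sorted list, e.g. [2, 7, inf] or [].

[11, 31]

Mod squares: a ≡ -38595403, b ≡ 501239. Check v ∈ {∞, 2, 3, 5, 7, 11, 19, 23, 31, 37}.
v=5: a=5^-2·(≡3), b=5^-2·(≡4) mod 5; (3|5)=-1, (4|5)=+1; (−1)^{-2·-2·2}·(-1)^-2·(+1)^-2 = +1.
v=19: a=19^1·(≡15), b=19^3·(≡17) mod 19; (15|19)=-1, (17|19)=+1; (−1)^{1·3·9}·(-1)^3·(+1)^1 = +1.
v=∞: -38595403 < 0 and 501239 > 0  ⇒  (a,b)_∞ = +1.
v=3: a=3^-12·(≡2), b=3^-18·(≡2) mod 3; (2|3)=-1, (2|3)=-1; (−1)^{-12·-18·1}·(-1)^-18·(-1)^-12 = +1.
v=23: a=23^1·(≡5), b=23^3·(≡2) mod 23; (5|23)=-1, (2|23)=+1; (−1)^{1·3·11}·(-1)^3·(+1)^1 = +1.
v=37: a=37^1·(≡19), b=37^3·(≡8) mod 37; (19|37)=-1, (8|37)=-1; (−1)^{1·3·18}·(-1)^3·(-1)^1 = +1.
v=11: a=11^1·(≡2), b=11^2·(≡10) mod 11; (2|11)=-1, (10|11)=-1; (−1)^{1·2·5}·(-1)^2·(-1)^1 = -1.
v=31: a=31^1·(≡7), b=31^3·(≡9) mod 31; (7|31)=+1, (9|31)=+1; (−1)^{1·3·15}·(+1)^3·(+1)^1 = -1.
v=2: v_2(a)=2, v_2(b)=0; units ≡ 5, 7 (mod 8); ε·ε+αω+βω = 0·1+2·0+0·1 ≡ 0  ⇒  (a,b)_2 = +1.
v=7: a=7^1·(≡5), b=7^2·(≡4) mod 7; (5|7)=-1, (4|7)=+1; (−1)^{1·2·3}·(-1)^2·(+1)^1 = +1.
Ram(-38595403, 501239) = {11, 31}; no ℚ_11-point on the conic.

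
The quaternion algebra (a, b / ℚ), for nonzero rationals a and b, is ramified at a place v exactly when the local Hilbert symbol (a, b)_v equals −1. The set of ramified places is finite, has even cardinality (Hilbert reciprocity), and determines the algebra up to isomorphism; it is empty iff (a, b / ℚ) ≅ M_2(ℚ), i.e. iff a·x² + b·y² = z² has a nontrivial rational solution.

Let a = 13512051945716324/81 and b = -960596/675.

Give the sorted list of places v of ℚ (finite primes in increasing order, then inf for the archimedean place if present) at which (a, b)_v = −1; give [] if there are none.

[3, 31]

Mod squares: a ≡ 81809, b ≡ -87. Check v ∈ {∞, 2, 3, 5, 7, 11, 13, 29, 31}.
v=5: a=5^0·(≡4), b=5^-2·(≡2) mod 5; (4|5)=+1, (2|5)=-1; (−1)^{0·-2·2}·(+1)^-2·(-1)^0 = +1.
v=7: a=7^5·(≡1), b=7^2·(≡1) mod 7; (1|7)=+1, (1|7)=+1; (−1)^{5·2·3}·(+1)^2·(+1)^5 = +1.
v=11: a=11^2·(≡10), b=11^0·(≡3) mod 11; (10|11)=-1, (3|11)=+1; (−1)^{2·0·5}·(-1)^0·(+1)^2 = +1.
v=3: a=3^-4·(≡2), b=3^-3·(≡1) mod 3; (2|3)=-1, (1|3)=+1; (−1)^{-4·-3·1}·(-1)^-3·(+1)^-4 = -1.
v=13: a=13^3·(≡3), b=13^2·(≡3) mod 13; (3|13)=+1, (3|13)=+1; (−1)^{3·2·6}·(+1)^2·(+1)^3 = +1.
v=31: a=31^1·(≡5), b=31^0·(≡22) mod 31; (5|31)=+1, (22|31)=-1; (−1)^{1·0·15}·(+1)^0·(-1)^1 = -1.
v=∞: 81809 > 0 and -87 < 0  ⇒  (a,b)_∞ = +1.
v=29: a=29^3·(≡12), b=29^1·(≡21) mod 29; (12|29)=-1, (21|29)=-1; (−1)^{3·1·14}·(-1)^1·(-1)^3 = +1.
v=2: v_2(a)=2, v_2(b)=2; units ≡ 1, 1 (mod 8); ε·ε+αω+βω = 0·0+2·0+2·0 ≡ 0  ⇒  (a,b)_2 = +1.
|Ram(81809, -87)| = 2, even; anisotropic at {3, 31}.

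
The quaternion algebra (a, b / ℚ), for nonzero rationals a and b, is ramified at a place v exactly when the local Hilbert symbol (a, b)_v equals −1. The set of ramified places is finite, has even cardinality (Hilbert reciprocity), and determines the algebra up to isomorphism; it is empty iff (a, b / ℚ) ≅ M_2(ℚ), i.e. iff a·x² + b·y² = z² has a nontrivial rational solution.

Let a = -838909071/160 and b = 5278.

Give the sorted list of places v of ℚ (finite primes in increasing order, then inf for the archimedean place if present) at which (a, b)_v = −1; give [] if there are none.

[2, 5, 13, 19]

Mod squares: a ≡ -5515510, b ≡ 5278. Check v ∈ {∞, 2, 3, 5, 7, 11, 13, 19, 29}.
v=13: a=13^3·(≡8), b=13^1·(≡3) mod 13; (8|13)=-1, (3|13)=+1; (−1)^{3·1·6}·(-1)^1·(+1)^3 = -1.
v=7: a=7^1·(≡2), b=7^1·(≡5) mod 7; (2|7)=+1, (5|7)=-1; (−1)^{1·1·3}·(+1)^1·(-1)^1 = +1.
v=3: a=3^2·(≡2), b=3^0·(≡1) mod 3; (2|3)=-1, (1|3)=+1; (−1)^{2·0·1}·(-1)^0·(+1)^2 = +1.
v=19: a=19^1·(≡17), b=19^0·(≡15) mod 19; (17|19)=+1, (15|19)=-1; (−1)^{1·0·9}·(+1)^0·(-1)^1 = -1.
v=11: a=11^1·(≡4), b=11^0·(≡9) mod 11; (4|11)=+1, (9|11)=+1; (−1)^{1·0·5}·(+1)^0·(+1)^1 = +1.
v=2: v_2(a)=-5, v_2(b)=1; units ≡ 5, 7 (mod 8); ε·ε+αω+βω = 0·1+-5·0+1·1 ≡ 1  ⇒  (a,b)_2 = -1.
v=5: a=5^-1·(≡2), b=5^0·(≡3) mod 5; (2|5)=-1, (3|5)=-1; (−1)^{-1·0·2}·(-1)^0·(-1)^-1 = -1.
v=∞: -5515510 < 0 and 5278 > 0  ⇒  (a,b)_∞ = +1.
v=29: a=29^1·(≡14), b=29^1·(≡8) mod 29; (14|29)=-1, (8|29)=-1; (−1)^{1·1·14}·(-1)^1·(-1)^1 = +1.
|Ram(-5515510, 5278)| = 4, even; anisotropic at {2, 5, 13, 19}.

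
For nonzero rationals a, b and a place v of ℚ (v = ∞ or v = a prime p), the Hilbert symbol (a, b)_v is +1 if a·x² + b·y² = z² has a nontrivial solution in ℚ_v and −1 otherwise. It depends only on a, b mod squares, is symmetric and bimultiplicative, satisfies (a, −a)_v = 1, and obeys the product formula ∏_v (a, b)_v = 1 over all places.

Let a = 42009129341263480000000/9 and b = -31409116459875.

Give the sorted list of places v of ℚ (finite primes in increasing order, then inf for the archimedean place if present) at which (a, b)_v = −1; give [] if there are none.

[2, 19, 23, 29]

(a, b) ≡ (1870, -443555) mod (ℚ^×)²; places V = {2, 3, 5, 7, 11, 17, 19, 23, 29, ∞}.
(a,b)_7: α=0, u≡2; β=1, v≡6 (mod 7); (2|7)=+1, (6|7)=-1; sign (−1)^0·+1^1·-1^0 = +1.
(a,b)_11: α=3, u≡3; β=2, v≡5 (mod 11); (3|11)=+1, (5|11)=+1; sign (−1)^0·+1^2·+1^3 = +1.
(a,b)_17: α=3, u≡16; β=2, v≡2 (mod 17); (16|17)=+1, (2|17)=+1; sign (−1)^0·+1^2·+1^3 = +1.
(a,b)_2: α=9, β=0; u≡7, v≡5 (mod 8); ε(u)ε(v)=1·0, αω(v)=9·1, βω(u)=0·0; sum ≡ 1  ⇒  -1.
(a,b)_23: α=2, u≡7; β=1, v≡16 (mod 23); (7|23)=-1, (16|23)=+1; sign (−1)^0·-1^1·+1^2 = -1.
(a,b)_29: α=2, u≡14; β=1, v≡19 (mod 29); (14|29)=-1, (19|29)=-1; sign (−1)^0·-1^1·-1^2 = -1.
(a,b)_19: α=2, u≡2; β=1, v≡5 (mod 19); (2|19)=-1, (5|19)=+1; sign (−1)^0·-1^1·+1^2 = -1.
(a,b)_3: α=-2, u≡1; β=4, v≡1 (mod 3); (1|3)=+1, (1|3)=+1; sign (−1)^0·+1^4·+1^-2 = +1.
(a,b)_5: α=7, u≡1; β=3, v≡1 (mod 5); (1|5)=+1, (1|5)=+1; sign (−1)^0·+1^3·+1^7 = +1.
(a,b)_∞: sgn(1870)=+, sgn(-443555)=−, so +1.
(1870, -443555 / ℚ) ramifies at {2, 19, 23, 29}: a division algebra.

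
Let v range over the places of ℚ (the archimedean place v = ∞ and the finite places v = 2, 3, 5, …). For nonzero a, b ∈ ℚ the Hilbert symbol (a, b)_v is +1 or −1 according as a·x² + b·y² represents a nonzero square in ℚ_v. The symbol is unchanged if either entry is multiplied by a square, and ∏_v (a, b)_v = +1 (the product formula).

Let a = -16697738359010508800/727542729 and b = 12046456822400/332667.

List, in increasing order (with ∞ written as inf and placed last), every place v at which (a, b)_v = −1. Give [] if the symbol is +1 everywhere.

[2, 17]

(a, b) ≡ (-17, 78) mod (ℚ^×)²; places V = {2, 3, 5, 7, 11, 13, 17, 37, ∞}.
(a,b)_2: α=14, β=7; u≡7, v≡7 (mod 8); ε(u)ε(v)=1·1, αω(v)=14·0, βω(u)=7·0; sum ≡ 1  ⇒  -1.
(a,b)_7: α=4, u≡1; β=2, v≡4 (mod 7); (1|7)=+1, (4|7)=+1; sign (−1)^0·+1^2·+1^4 = +1.
(a,b)_3: α=-12, u≡1; β=-5, v≡2 (mod 3); (1|3)=+1, (2|3)=-1; sign (−1)^0·+1^-5·-1^-12 = +1.
(a,b)_17: α=3, u≡9; β=2, v≡5 (mod 17); (9|17)=+1, (5|17)=-1; sign (−1)^0·+1^2·-1^3 = -1.
(a,b)_5: α=2, u≡2; β=2, v≡3 (mod 5); (2|5)=-1, (3|5)=-1; sign (−1)^0·-1^2·-1^2 = +1.
(a,b)_37: α=-2, u≡35; β=-2, v≡21 (mod 37); (35|37)=-1, (21|37)=+1; sign (−1)^0·-1^-2·+1^-2 = +1.
(a,b)_13: α=4, u≡3; β=3, v≡11 (mod 13); (3|13)=+1, (11|13)=-1; sign (−1)^0·+1^3·-1^4 = +1.
(a,b)_∞: sgn(-17)=−, sgn(78)=+, so +1.
(a,b)_11: α=2, u≡9; β=2, v≡9 (mod 11); (9|11)=+1, (9|11)=+1; sign (−1)^0·+1^2·+1^2 = +1.
|Ram(-17, 78)| = 2, even; anisotropic at {2, 17}.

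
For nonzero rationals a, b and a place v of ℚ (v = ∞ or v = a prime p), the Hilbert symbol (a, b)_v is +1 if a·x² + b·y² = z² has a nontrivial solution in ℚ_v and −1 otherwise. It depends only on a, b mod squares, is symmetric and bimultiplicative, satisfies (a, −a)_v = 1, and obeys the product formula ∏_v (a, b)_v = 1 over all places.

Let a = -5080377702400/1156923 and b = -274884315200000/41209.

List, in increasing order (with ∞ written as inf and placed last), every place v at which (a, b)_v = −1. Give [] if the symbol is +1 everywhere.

[2, 5, 11, inf]

Mod squares: a ≡ -858, b ≡ -170. Check v ∈ {∞, 2, 3, 5, 7, 11, 13, 17, 23, 29}.
v=17: a=17^2·(≡2), b=17^5·(≡12) mod 17; (2|17)=+1, (12|17)=-1; (−1)^{2·5·8}·(+1)^5·(-1)^2 = +1.
v=29: a=29^0·(≡27), b=29^-2·(≡7) mod 29; (27|29)=-1, (7|29)=+1; (−1)^{0·-2·14}·(-1)^-2·(+1)^0 = +1.
v=7: a=7^4·(≡6), b=7^-2·(≡5) mod 7; (6|7)=-1, (5|7)=-1; (−1)^{4·-2·3}·(-1)^-2·(-1)^4 = +1.
v=5: a=5^2·(≡3), b=5^5·(≡4) mod 5; (3|5)=-1, (4|5)=+1; (−1)^{2·5·2}·(-1)^5·(+1)^2 = -1.
v=3: a=3^-7·(≡2), b=3^0·(≡1) mod 3; (2|3)=-1, (1|3)=+1; (−1)^{-7·0·1}·(-1)^0·(+1)^-7 = +1.
v=13: a=13^1·(≡12), b=13^0·(≡12) mod 13; (12|13)=+1, (12|13)=+1; (−1)^{1·0·6}·(+1)^0·(+1)^1 = +1.
v=23: a=23^-2·(≡13), b=23^0·(≡21) mod 23; (13|23)=+1, (21|23)=-1; (−1)^{-2·0·11}·(+1)^0·(-1)^-2 = +1.
v=11: a=11^1·(≡10), b=11^2·(≡2) mod 11; (10|11)=-1, (2|11)=-1; (−1)^{1·2·5}·(-1)^2·(-1)^1 = -1.
v=2: v_2(a)=11, v_2(b)=9; units ≡ 3, 3 (mod 8); ε·ε+αω+βω = 1·1+11·1+9·1 ≡ 1  ⇒  (a,b)_2 = -1.
v=∞: -858 < 0 and -170 < 0  ⇒  (a,b)_∞ = -1.
Ram(-858, -170) = {2, 5, 11, ∞}; no ℚ_2-point on the conic.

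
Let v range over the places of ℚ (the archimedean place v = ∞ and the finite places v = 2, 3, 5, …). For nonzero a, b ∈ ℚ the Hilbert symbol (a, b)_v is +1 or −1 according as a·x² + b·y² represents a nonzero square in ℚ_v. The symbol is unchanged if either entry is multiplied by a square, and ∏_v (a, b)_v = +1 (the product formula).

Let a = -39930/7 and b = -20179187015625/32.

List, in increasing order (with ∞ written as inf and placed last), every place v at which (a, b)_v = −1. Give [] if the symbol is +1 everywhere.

[2, 5, 7, inf]

Mod squares: a ≡ -2310, b ≡ -2. Check v ∈ {∞, 2, 3, 5, 7, 11}.
v=11: a=11^3·(≡2), b=11^6·(≡4) mod 11; (2|11)=-1, (4|11)=+1; (−1)^{3·6·5}·(-1)^6·(+1)^3 = +1.
v=3: a=3^1·(≡1), b=3^6·(≡1) mod 3; (1|3)=+1, (1|3)=+1; (−1)^{1·6·1}·(+1)^6·(+1)^1 = +1.
v=2: v_2(a)=1, v_2(b)=-5; units ≡ 5, 7 (mod 8); ε·ε+αω+βω = 0·1+1·0+-5·1 ≡ 1  ⇒  (a,b)_2 = -1.
v=∞: -2310 < 0 and -2 < 0  ⇒  (a,b)_∞ = -1.
v=5: a=5^1·(≡2), b=5^6·(≡3) mod 5; (2|5)=-1, (3|5)=-1; (−1)^{1·6·2}·(-1)^6·(-1)^1 = -1.
v=7: a=7^-1·(≡5), b=7^0·(≡5) mod 7; (5|7)=-1, (5|7)=-1; (−1)^{-1·0·3}·(-1)^0·(-1)^-1 = -1.
(-2310, -2 / ℚ) ramifies at {2, 5, 7, ∞}: a division algebra.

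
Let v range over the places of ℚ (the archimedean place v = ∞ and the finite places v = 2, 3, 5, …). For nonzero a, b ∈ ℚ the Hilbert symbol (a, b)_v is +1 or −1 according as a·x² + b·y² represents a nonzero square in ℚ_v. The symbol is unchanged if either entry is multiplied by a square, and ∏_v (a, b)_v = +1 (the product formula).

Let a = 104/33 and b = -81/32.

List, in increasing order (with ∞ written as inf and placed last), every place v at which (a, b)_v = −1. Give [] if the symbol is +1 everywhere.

[2, 13]

Mod squares: a ≡ 858, b ≡ -2. Check v ∈ {∞, 2, 3, 11, 13}.
v=2: v_2(a)=3, v_2(b)=-5; units ≡ 5, 7 (mod 8); ε·ε+αω+βω = 0·1+3·0+-5·1 ≡ 1  ⇒  (a,b)_2 = -1.
v=3: a=3^-1·(≡1), b=3^4·(≡1) mod 3; (1|3)=+1, (1|3)=+1; (−1)^{-1·4·1}·(+1)^4·(+1)^-1 = +1.
v=∞: 858 > 0 and -2 < 0  ⇒  (a,b)_∞ = +1.
v=11: a=11^-1·(≡9), b=11^0·(≡4) mod 11; (9|11)=+1, (4|11)=+1; (−1)^{-1·0·5}·(+1)^0·(+1)^-1 = +1.
v=13: a=13^1·(≡3), b=13^0·(≡6) mod 13; (3|13)=+1, (6|13)=-1; (−1)^{1·0·6}·(+1)^0·(-1)^1 = -1.
|Ram(858, -2)| = 2, even; anisotropic at {2, 13}.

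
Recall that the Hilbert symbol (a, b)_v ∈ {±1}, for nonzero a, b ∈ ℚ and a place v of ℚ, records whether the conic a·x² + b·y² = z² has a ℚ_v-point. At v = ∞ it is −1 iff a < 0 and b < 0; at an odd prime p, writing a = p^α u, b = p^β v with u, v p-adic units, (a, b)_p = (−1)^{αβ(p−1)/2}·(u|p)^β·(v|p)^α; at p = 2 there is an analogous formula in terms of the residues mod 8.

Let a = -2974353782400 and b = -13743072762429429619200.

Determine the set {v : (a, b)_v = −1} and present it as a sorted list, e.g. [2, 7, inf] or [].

[2, 11, 13, inf]

Mod squares: a ≡ -14586, b ≡ -2618. Check v ∈ {∞, 2, 3, 5, 7, 11, 13, 17}.
v=3: a=3^3·(≡1), b=3^4·(≡1) mod 3; (1|3)=+1, (1|3)=+1; (−1)^{3·4·1}·(+1)^4·(+1)^3 = +1.
v=2: v_2(a)=7, v_2(b)=9; units ≡ 3, 3 (mod 8); ε·ε+αω+βω = 1·1+7·1+9·1 ≡ 1  ⇒  (a,b)_2 = -1.
v=17: a=17^3·(≡16), b=17^5·(≡1) mod 17; (16|17)=+1, (1|17)=+1; (−1)^{3·5·8}·(+1)^5·(+1)^3 = +1.
v=∞: -14586 < 0 and -2618 < 0  ⇒  (a,b)_∞ = -1.
v=5: a=5^2·(≡4), b=5^2·(≡2) mod 5; (4|5)=+1, (2|5)=-1; (−1)^{2·2·2}·(+1)^2·(-1)^2 = +1.
v=13: a=13^1·(≡12), b=13^2·(≡11) mod 13; (12|13)=+1, (11|13)=-1; (−1)^{1·2·6}·(+1)^2·(-1)^1 = -1.
v=7: a=7^2·(≡4), b=7^3·(≡1) mod 7; (4|7)=+1, (1|7)=+1; (−1)^{2·3·3}·(+1)^3·(+1)^2 = +1.
v=11: a=11^1·(≡9), b=11^5·(≡4) mod 11; (9|11)=+1, (4|11)=+1; (−1)^{1·5·5}·(+1)^5·(+1)^1 = -1.
Ram(-14586, -2618) = {2, 11, 13, ∞}; no ℚ_2-point on the conic.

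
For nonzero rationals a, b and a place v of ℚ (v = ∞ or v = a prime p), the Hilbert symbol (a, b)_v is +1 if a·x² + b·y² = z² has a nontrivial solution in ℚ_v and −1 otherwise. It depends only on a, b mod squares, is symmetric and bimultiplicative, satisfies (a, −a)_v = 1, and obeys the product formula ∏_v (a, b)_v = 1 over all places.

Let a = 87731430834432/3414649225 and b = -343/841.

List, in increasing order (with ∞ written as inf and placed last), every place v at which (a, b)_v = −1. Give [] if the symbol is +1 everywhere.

(a, b) ≡ (57, -7) mod (ℚ^×)²; places V = {2, 3, 5, 7, 11, 13, 19, 29, 31, 53, ∞}.
(a,b)_13: α=-2, u≡11; β=0, v≡11 (mod 13); (11|13)=-1, (11|13)=-1; sign (−1)^0·-1^0·-1^-2 = +1.
(a,b)_29: α=-2, u≡23; β=-2, v≡5 (mod 29); (23|29)=+1, (5|29)=+1; sign (−1)^0·+1^-2·+1^-2 = +1.
(a,b)_11: α=2, u≡10; β=0, v≡4 (mod 11); (10|11)=-1, (4|11)=+1; sign (−1)^0·-1^0·+1^2 = +1.
(a,b)_7: α=2, u≡1; β=3, v≡6 (mod 7); (1|7)=+1, (6|7)=-1; sign (−1)^0·+1^3·-1^2 = +1.
(a,b)_5: α=-2, u≡3; β=0, v≡2 (mod 5); (3|5)=-1, (2|5)=-1; sign (−1)^0·-1^0·-1^-2 = +1.
(a,b)_2: α=8, β=0; u≡1, v≡1 (mod 8); ε(u)ε(v)=0·0, αω(v)=8·0, βω(u)=0·0; sum ≡ 0  ⇒  +1.
(a,b)_31: α=-2, u≡15; β=0, v≡15 (mod 31); (15|31)=-1, (15|31)=-1; sign (−1)^0·-1^0·-1^-2 = +1.
(a,b)_3: α=1, u≡1; β=0, v≡2 (mod 3); (1|3)=+1, (2|3)=-1; sign (−1)^0·+1^0·-1^1 = -1.
(a,b)_53: α=2, u≡42; β=0, v≡49 (mod 53); (42|53)=+1, (49|53)=+1; sign (−1)^0·+1^0·+1^2 = +1.
(a,b)_19: α=3, u≡18; β=0, v≡15 (mod 19); (18|19)=-1, (15|19)=-1; sign (−1)^0·-1^0·-1^3 = -1.
(a,b)_∞: sgn(57)=+, sgn(-7)=−, so +1.
Ram(57, -7) = {3, 19}; no ℚ_3-point on the conic.

[3, 19]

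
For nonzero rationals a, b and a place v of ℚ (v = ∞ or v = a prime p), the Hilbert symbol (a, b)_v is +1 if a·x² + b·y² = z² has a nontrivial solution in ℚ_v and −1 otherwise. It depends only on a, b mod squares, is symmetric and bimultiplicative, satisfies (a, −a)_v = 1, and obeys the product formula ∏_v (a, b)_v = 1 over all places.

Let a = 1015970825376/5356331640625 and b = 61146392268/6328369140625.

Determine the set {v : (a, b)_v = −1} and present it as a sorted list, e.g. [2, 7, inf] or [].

[2, 3]

(a, b) ≡ (26, 3) mod (ℚ^×)²; places V = {2, 3, 5, 7, 13, 17, 19, 23, ∞}.
(a,b)_3: α=4, u≡2; β=1, v≡1 (mod 3); (2|3)=-1, (1|3)=+1; sign (−1)^0·-1^1·+1^4 = -1.
(a,b)_19: α=2, u≡9; β=2, v≡2 (mod 19); (9|19)=+1, (2|19)=-1; sign (−1)^0·+1^2·-1^2 = +1.
(a,b)_2: α=5, β=2; u≡5, v≡3 (mod 8); ε(u)ε(v)=0·1, αω(v)=5·1, βω(u)=2·1; sum ≡ 1  ⇒  -1.
(a,b)_23: α=-4, u≡18; β=-2, v≡18 (mod 23); (18|23)=+1, (18|23)=+1; sign (−1)^0·+1^-2·+1^-4 = +1.
(a,b)_∞: sgn(26)=+, sgn(3)=+, so +1.
(a,b)_13: α=1, u≡2; β=2, v≡12 (mod 13); (2|13)=-1, (12|13)=+1; sign (−1)^0·-1^2·+1^1 = +1.
(a,b)_5: α=-8, u≡4; β=-12, v≡3 (mod 5); (4|5)=+1, (3|5)=-1; sign (−1)^0·+1^-12·-1^-8 = +1.
(a,b)_17: α=4, u≡1; β=4, v≡3 (mod 17); (1|17)=+1, (3|17)=-1; sign (−1)^0·+1^4·-1^4 = +1.
(a,b)_7: α=-2, u≡3; β=-2, v≡6 (mod 7); (3|7)=-1, (6|7)=-1; sign (−1)^0·-1^-2·-1^-2 = +1.
Ram(26, 3) = {2, 3}; no ℚ_2-point on the conic.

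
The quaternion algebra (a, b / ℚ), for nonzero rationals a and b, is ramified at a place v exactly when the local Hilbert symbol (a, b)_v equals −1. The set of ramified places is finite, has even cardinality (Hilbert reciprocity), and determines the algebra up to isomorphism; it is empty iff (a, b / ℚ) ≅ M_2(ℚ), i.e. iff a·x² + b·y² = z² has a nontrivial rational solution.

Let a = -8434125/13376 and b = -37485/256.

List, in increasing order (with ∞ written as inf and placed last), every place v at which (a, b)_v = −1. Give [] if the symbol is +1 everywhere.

Mod squares: a ≡ -17765, b ≡ -85. Check v ∈ {∞, 2, 3, 5, 7, 11, 17, 19}.
v=11: a=11^-1·(≡8), b=11^0·(≡1) mod 11; (8|11)=-1, (1|11)=+1; (−1)^{-1·0·5}·(-1)^0·(+1)^-1 = +1.
v=2: v_2(a)=-6, v_2(b)=-8; units ≡ 3, 3 (mod 8); ε·ε+αω+βω = 1·1+-6·1+-8·1 ≡ 1  ⇒  (a,b)_2 = -1.
v=5: a=5^3·(≡2), b=5^1·(≡3) mod 5; (2|5)=-1, (3|5)=-1; (−1)^{3·1·2}·(-1)^1·(-1)^3 = +1.
v=3: a=3^4·(≡1), b=3^2·(≡2) mod 3; (1|3)=+1, (2|3)=-1; (−1)^{4·2·1}·(+1)^2·(-1)^4 = +1.
v=17: a=17^1·(≡16), b=17^1·(≡5) mod 17; (16|17)=+1, (5|17)=-1; (−1)^{1·1·8}·(+1)^1·(-1)^1 = -1.
v=19: a=19^-1·(≡13), b=19^0·(≡15) mod 19; (13|19)=-1, (15|19)=-1; (−1)^{-1·0·9}·(-1)^0·(-1)^-1 = -1.
v=∞: -17765 < 0 and -85 < 0  ⇒  (a,b)_∞ = -1.
v=7: a=7^2·(≡2), b=7^2·(≡3) mod 7; (2|7)=+1, (3|7)=-1; (−1)^{2·2·3}·(+1)^2·(-1)^2 = +1.
Ram(-17765, -85) = {2, 17, 19, ∞}; no ℚ_2-point on the conic.

[2, 17, 19, inf]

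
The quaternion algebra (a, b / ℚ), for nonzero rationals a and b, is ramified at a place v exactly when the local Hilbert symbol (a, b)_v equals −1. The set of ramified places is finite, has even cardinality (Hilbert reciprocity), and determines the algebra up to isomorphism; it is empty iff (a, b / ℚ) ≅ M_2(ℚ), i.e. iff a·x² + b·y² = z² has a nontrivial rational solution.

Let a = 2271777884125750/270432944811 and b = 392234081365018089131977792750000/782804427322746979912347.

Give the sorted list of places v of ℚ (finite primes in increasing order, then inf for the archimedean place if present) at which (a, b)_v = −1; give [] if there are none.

Mod squares: a ≡ 125970, b ≡ 57. Check v ∈ {∞, 2, 3, 5, 7, 11, 13, 17, 19, 29, 31, 47, 53}.
v=29: a=29^-2·(≡22), b=29^-4·(≡24) mod 29; (22|29)=+1, (24|29)=+1; (−1)^{-2·-4·14}·(+1)^-4·(+1)^-2 = +1.
v=7: a=7^2·(≡6), b=7^4·(≡4) mod 7; (6|7)=-1, (4|7)=+1; (−1)^{2·4·3}·(-1)^4·(+1)^2 = +1.
v=31: a=31^-2·(≡27), b=31^-4·(≡22) mod 31; (27|31)=-1, (22|31)=-1; (−1)^{-2·-4·15}·(-1)^-4·(-1)^-2 = +1.
v=47: a=47^2·(≡23), b=47^4·(≡33) mod 47; (23|47)=-1, (33|47)=-1; (−1)^{2·4·23}·(-1)^4·(-1)^2 = +1.
v=3: a=3^-9·(≡2), b=3^-15·(≡1) mod 3; (2|3)=-1, (1|3)=+1; (−1)^{-9·-15·1}·(-1)^-15·(+1)^-9 = +1.
v=53: a=53^2·(≡17), b=53^4·(≡38) mod 53; (17|53)=+1, (38|53)=+1; (−1)^{2·4·26}·(+1)^4·(+1)^2 = +1.
v=5: a=5^3·(≡1), b=5^6·(≡3) mod 5; (1|5)=+1, (3|5)=-1; (−1)^{3·6·2}·(+1)^6·(-1)^3 = -1.
v=17: a=17^-1·(≡9), b=17^-4·(≡3) mod 17; (9|17)=+1, (3|17)=-1; (−1)^{-1·-4·8}·(+1)^-4·(-1)^-1 = -1.
v=∞: 125970 > 0 and 57 > 0  ⇒  (a,b)_∞ = +1.
v=13: a=13^1·(≡7), b=13^2·(≡2) mod 13; (7|13)=-1, (2|13)=-1; (−1)^{1·2·6}·(-1)^2·(-1)^1 = -1.
v=2: v_2(a)=1, v_2(b)=4; units ≡ 1, 1 (mod 8); ε·ε+αω+βω = 0·0+1·0+4·0 ≡ 0  ⇒  (a,b)_2 = +1.
v=19: a=19^1·(≡18), b=19^3·(≡8) mod 19; (18|19)=-1, (8|19)=-1; (−1)^{1·3·9}·(-1)^3·(-1)^1 = -1.
v=11: a=11^2·(≡4), b=11^4·(≡10) mod 11; (4|11)=+1, (10|11)=-1; (−1)^{2·4·5}·(+1)^4·(-1)^2 = +1.
|Ram(125970, 57)| = 4, even; anisotropic at {5, 13, 17, 19}.

[5, 13, 17, 19]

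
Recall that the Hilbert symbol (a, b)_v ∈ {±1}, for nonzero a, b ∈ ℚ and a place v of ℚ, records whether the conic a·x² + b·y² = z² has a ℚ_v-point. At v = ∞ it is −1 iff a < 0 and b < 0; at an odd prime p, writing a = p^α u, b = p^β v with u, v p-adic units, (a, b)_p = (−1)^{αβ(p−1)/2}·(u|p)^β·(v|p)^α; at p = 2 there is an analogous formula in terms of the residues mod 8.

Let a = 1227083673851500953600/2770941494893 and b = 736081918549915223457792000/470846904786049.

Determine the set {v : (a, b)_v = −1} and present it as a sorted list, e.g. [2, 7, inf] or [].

(a, b) ≡ (273, 30) mod (ℚ^×)²; places V = {2, 3, 5, 7, 11, 13, 19, 47, ∞}.
(a,b)_11: α=-2, u≡4; β=-2, v≡10 (mod 11); (4|11)=+1, (10|11)=-1; sign (−1)^0·+1^-2·-1^-2 = +1.
(a,b)_3: α=13, u≡1; β=21, v≡1 (mod 3); (1|3)=+1, (1|3)=+1; sign (−1)^1·+1^21·+1^13 = -1.
(a,b)_19: α=-2, u≡9; β=-2, v≡17 (mod 19); (9|19)=+1, (17|19)=+1; sign (−1)^0·+1^-2·+1^-2 = +1.
(a,b)_7: α=1, u≡1; β=0, v≡2 (mod 7); (1|7)=+1, (2|7)=+1; sign (−1)^0·+1^0·+1^1 = +1.
(a,b)_5: α=2, u≡3; β=3, v≡4 (mod 5); (3|5)=-1, (4|5)=+1; sign (−1)^0·-1^3·+1^2 = -1.
(a,b)_47: α=-4, u≡41; β=-6, v≡23 (mod 47); (41|47)=-1, (23|47)=-1; sign (−1)^0·-1^-6·-1^-4 = +1.
(a,b)_13: α=-1, u≡8; β=0, v≡10 (mod 13); (8|13)=-1, (10|13)=+1; sign (−1)^0·-1^0·+1^-1 = +1.
(a,b)_2: α=42, β=49; u≡1, v≡7 (mod 8); ε(u)ε(v)=0·1, αω(v)=42·0, βω(u)=49·0; sum ≡ 0  ⇒  +1.
(a,b)_∞: sgn(273)=+, sgn(30)=+, so +1.
|Ram(273, 30)| = 2, even; anisotropic at {3, 5}.

[3, 5]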